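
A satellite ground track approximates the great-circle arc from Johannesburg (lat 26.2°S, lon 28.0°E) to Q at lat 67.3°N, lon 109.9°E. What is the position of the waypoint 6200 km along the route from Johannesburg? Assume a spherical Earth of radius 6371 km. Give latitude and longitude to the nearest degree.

≈ lat 25°N, lon 50°E

Write both endpoints as unit vectors p₁, p₂ with components (cos φ cos λ, cos φ sin λ, sin φ).
The central angle between the endpoints is δ = arccos(p₁·p₂) ≈ 1.937 rad (111.0°). The total great-circle distance is δ·R ≈ 1.937 × 6371 ≈ 12344 km, so the target fraction is f = 6200/12344 ≈ 0.502.
Interpolate at f ≈ 0.502 with slerp weights a = sin((1−f)δ)/sin δ ≈ 0.880, b = sin(fδ)/sin δ ≈ 0.886.
p = a·p₁ + b·p₂ ≈ (0.581, 0.692, 0.428); φ = arcsin(p_z) ≈ 25.36°, λ = atan2(p_y, p_x) ≈ 49.99°.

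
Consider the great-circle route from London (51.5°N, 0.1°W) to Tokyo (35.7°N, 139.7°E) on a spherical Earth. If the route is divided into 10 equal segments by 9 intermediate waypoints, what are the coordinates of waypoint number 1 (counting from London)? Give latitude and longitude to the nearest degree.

≈ 59°N, 9°E

Write both endpoints as unit vectors p₁, p₂ with components (cos φ cos λ, cos φ sin λ, sin φ).
The central angle between the endpoints is δ = arccos(p₁·p₂) ≈ 1.500 rad (86.0°).
Interpolate at f = 1/10 with slerp weights a = sin((1−f)δ)/sin δ ≈ 0.978, b = sin(fδ)/sin δ ≈ 0.150.
p = a·p₁ + b·p₂ ≈ (0.516, 0.078, 0.853); φ = arcsin(p_z) ≈ 58.54°, λ = atan2(p_y, p_x) ≈ 8.55°.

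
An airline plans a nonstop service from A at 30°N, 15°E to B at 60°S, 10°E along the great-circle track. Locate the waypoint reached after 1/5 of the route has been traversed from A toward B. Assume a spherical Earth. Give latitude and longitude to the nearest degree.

From cos δ = sin φ₁ sin φ₂ + cos φ₁ cos φ₂ cos Δλ, the central angle is δ ≈ 1.572 rad (90.1°).
Interpolate at f = 1/5 with slerp weights a = sin((1−f)δ)/sin δ ≈ 0.951, b = sin(fδ)/sin δ ≈ 0.309.
p = a·p₁ + b·p₂ ≈ (0.948, 0.240, 0.208); φ = arcsin(p_z) ≈ 12.00°, λ = atan2(p_y, p_x) ≈ 14.21°.

≈ 12°N, 14°E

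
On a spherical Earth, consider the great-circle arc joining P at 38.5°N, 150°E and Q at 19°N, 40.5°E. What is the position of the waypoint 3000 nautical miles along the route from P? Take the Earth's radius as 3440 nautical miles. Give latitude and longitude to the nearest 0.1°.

≈ 42.2°N, 82.9°E

The haversine formula gives a central angle δ ≈ 1.615 rad (92.5°) between the endpoints. The total great-circle distance is δ·R ≈ 1.615 × 3440 ≈ 5556 nmi, so the target fraction is f = 3000/5556 ≈ 0.540.
Interpolate at f ≈ 0.540 with slerp weights a = sin((1−f)δ)/sin δ ≈ 0.677, b = sin(fδ)/sin δ ≈ 0.766.
p = a·p₁ + b·p₂ ≈ (0.092, 0.736, 0.671); φ = arcsin(p_z) ≈ 42.15°, λ = atan2(p_y, p_x) ≈ 82.87°.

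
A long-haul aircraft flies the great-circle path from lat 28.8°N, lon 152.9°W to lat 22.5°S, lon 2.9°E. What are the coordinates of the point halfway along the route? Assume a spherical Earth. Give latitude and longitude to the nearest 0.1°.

Write both endpoints as unit vectors p₁, p₂ with components (cos φ cos λ, cos φ sin λ, sin φ).
The central angle between the endpoints is δ = arccos(p₁·p₂) ≈ 2.746 rad (157.3°).
Interpolate at f = 1/2 with slerp weights a = sin((1−f)δ)/sin δ ≈ 2.545, b = sin(fδ)/sin δ ≈ 2.545.
p = a·p₁ + b·p₂ ≈ (0.363, -0.897, 0.252); φ = arcsin(p_z) ≈ 14.60°, λ = atan2(p_y, p_x) ≈ -67.97°.

≈ lat 14.6°N, lon 68.0°W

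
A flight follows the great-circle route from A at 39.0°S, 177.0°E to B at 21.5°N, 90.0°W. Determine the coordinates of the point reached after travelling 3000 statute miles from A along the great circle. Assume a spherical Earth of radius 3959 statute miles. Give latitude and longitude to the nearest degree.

≈ 18°S, 139°W

The haversine formula gives a central angle δ ≈ 1.843 rad (105.6°) between the endpoints. The total great-circle distance is δ·R ≈ 1.843 × 3959 ≈ 7295 mi, so the target fraction is f = 3000/7295 ≈ 0.411.
Interpolate at f ≈ 0.411 with slerp weights a = sin((1−f)δ)/sin δ ≈ 0.918, b = sin(fδ)/sin δ ≈ 0.713.
p = a·p₁ + b·p₂ ≈ (-0.712, -0.627, -0.316); φ = arcsin(p_z) ≈ -18.43°, λ = atan2(p_y, p_x) ≈ -138.67°.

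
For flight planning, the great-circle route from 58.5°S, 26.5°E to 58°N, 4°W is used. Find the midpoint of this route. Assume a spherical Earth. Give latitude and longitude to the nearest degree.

≈ 0°N, 11°E

Write both endpoints as unit vectors p₁, p₂ with components (cos φ cos λ, cos φ sin λ, sin φ).
The central angle between the endpoints is δ = arccos(p₁·p₂) ≈ 2.077 rad (119.0°).
Interpolate at f = 1/2 with slerp weights a = sin((1−f)δ)/sin δ ≈ 0.985, b = sin(fδ)/sin δ ≈ 0.985.
p = a·p₁ + b·p₂ ≈ (0.981, 0.193, -0.005); φ = arcsin(p_z) ≈ -0.26°, λ = atan2(p_y, p_x) ≈ 11.14°.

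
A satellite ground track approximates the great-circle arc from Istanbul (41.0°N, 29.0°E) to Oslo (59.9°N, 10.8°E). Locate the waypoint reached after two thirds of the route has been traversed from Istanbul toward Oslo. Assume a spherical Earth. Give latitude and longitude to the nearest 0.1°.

≈ 53.9°N, 18.6°E

Convert each endpoint to a unit vector on the sphere (x = cos φ cos λ, y = cos φ sin λ, z = sin φ).
The central angle between the endpoints is δ = arccos(p₁·p₂) ≈ 0.384 rad (22.0°).
Interpolate at f = 2/3 with slerp weights a = sin((1−f)δ)/sin δ ≈ 0.341, b = sin(fδ)/sin δ ≈ 0.676.
p = a·p₁ + b·p₂ ≈ (0.558, 0.188, 0.808); φ = arcsin(p_z) ≈ 53.93°, λ = atan2(p_y, p_x) ≈ 18.64°.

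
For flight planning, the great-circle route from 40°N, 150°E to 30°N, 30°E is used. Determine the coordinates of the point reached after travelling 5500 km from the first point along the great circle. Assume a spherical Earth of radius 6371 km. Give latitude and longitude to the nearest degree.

From cos δ = sin φ₁ sin φ₂ + cos φ₁ cos φ₂ cos Δλ, the central angle is δ ≈ 1.581 rad (90.6°). The total great-circle distance is δ·R ≈ 1.581 × 6371 ≈ 10073 km, so the target fraction is f = 5500/10073 ≈ 0.546.
Interpolate at f ≈ 0.546 with slerp weights a = sin((1−f)δ)/sin δ ≈ 0.658, b = sin(fδ)/sin δ ≈ 0.760.
p = a·p₁ + b·p₂ ≈ (0.134, 0.581, 0.803); φ = arcsin(p_z) ≈ 53.40°, λ = atan2(p_y, p_x) ≈ 77.05°.

≈ 53°N, 77°E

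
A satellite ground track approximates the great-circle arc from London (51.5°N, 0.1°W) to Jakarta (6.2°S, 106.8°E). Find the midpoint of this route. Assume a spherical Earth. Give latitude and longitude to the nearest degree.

Write both endpoints as unit vectors p₁, p₂ with components (cos φ cos λ, cos φ sin λ, sin φ).
The central angle between the endpoints is δ = arccos(p₁·p₂) ≈ 1.838 rad (105.3°).
Interpolate at f = 1/2 with slerp weights a = sin((1−f)δ)/sin δ ≈ 0.824, b = sin(fδ)/sin δ ≈ 0.824.
p = a·p₁ + b·p₂ ≈ (0.276, 0.784, 0.556); φ = arcsin(p_z) ≈ 33.79°, λ = atan2(p_y, p_x) ≈ 70.58°.

≈ 34°N, 71°E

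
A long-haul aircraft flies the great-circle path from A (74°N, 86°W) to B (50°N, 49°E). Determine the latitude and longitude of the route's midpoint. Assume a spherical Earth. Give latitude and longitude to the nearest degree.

Write both endpoints as unit vectors p₁, p₂ with components (cos φ cos λ, cos φ sin λ, sin φ).
The central angle between the endpoints is δ = arccos(p₁·p₂) ≈ 0.913 rad (52.3°).
Interpolate at f = 1/2 with slerp weights a = sin((1−f)δ)/sin δ ≈ 0.557, b = sin(fδ)/sin δ ≈ 0.557.
p = a·p₁ + b·p₂ ≈ (0.246, 0.117, 0.962); φ = arcsin(p_z) ≈ 74.21°, λ = atan2(p_y, p_x) ≈ 25.48°.

≈ (74°N, 25°E)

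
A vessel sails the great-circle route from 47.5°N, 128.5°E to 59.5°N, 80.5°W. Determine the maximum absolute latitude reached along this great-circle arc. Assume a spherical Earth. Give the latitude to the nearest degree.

The great circle lies in the plane with unit normal n̂ = (p₁ × p₂)/|p₁ × p₂|.
Here n̂_z ≈ +0.176; the vertex latitude is φ_max = arccos|n̂_z| ≈ 79.8°.
Check via Clairaut: cos φ_max = |cos φ₁| · sin C = cos(47.5°)·sin(15.1°) ≈ 0.176, again giving ≈ 79.8°.

≈ 80°N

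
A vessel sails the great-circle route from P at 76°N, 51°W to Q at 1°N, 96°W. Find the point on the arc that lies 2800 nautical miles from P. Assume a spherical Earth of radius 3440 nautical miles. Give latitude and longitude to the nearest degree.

From cos δ = sin φ₁ sin φ₂ + cos φ₁ cos φ₂ cos Δλ, the central angle is δ ≈ 1.382 rad (79.2°). The total great-circle distance is δ·R ≈ 1.382 × 3440 ≈ 4753 nmi, so the target fraction is f = 2800/4753 ≈ 0.589.
Interpolate at f ≈ 0.589 with slerp weights a = sin((1−f)δ)/sin δ ≈ 0.547, b = sin(fδ)/sin δ ≈ 0.740.
p = a·p₁ + b·p₂ ≈ (0.006, -0.839, 0.544); φ = arcsin(p_z) ≈ 32.97°, λ = atan2(p_y, p_x) ≈ -89.59°.

≈ 33°N, 90°W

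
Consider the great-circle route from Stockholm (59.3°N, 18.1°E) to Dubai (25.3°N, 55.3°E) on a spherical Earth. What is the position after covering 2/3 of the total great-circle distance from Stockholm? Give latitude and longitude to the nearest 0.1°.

Convert each endpoint to a unit vector on the sphere (x = cos φ cos λ, y = cos φ sin λ, z = sin φ).
The central angle between the endpoints is δ = arccos(p₁·p₂) ≈ 0.745 rad (42.7°).
Interpolate at f = 2/3 with slerp weights a = sin((1−f)δ)/sin δ ≈ 0.363, b = sin(fδ)/sin δ ≈ 0.703.
p = a·p₁ + b·p₂ ≈ (0.538, 0.580, 0.612); φ = arcsin(p_z) ≈ 37.74°, λ = atan2(p_y, p_x) ≈ 47.16°.

≈ (37.7°N, 47.2°E)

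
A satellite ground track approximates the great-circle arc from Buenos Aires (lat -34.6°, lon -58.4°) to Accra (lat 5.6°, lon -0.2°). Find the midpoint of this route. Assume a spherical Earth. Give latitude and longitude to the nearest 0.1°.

From cos δ = sin φ₁ sin φ₂ + cos φ₁ cos φ₂ cos Δλ, the central angle is δ ≈ 1.185 rad (67.9°).
Interpolate at f = 1/2 with slerp weights a = sin((1−f)δ)/sin δ ≈ 0.603, b = sin(fδ)/sin δ ≈ 0.603.
p = a·p₁ + b·p₂ ≈ (0.860, -0.425, -0.283); φ = arcsin(p_z) ≈ -16.47°, λ = atan2(p_y, p_x) ≈ -26.28°.

≈ lat -16.5°, lon -26.3°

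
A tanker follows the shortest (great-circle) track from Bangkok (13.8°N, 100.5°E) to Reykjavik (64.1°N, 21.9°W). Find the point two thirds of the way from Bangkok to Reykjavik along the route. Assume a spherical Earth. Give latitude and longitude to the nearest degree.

Convert each endpoint to a unit vector on the sphere (x = cos φ cos λ, y = cos φ sin λ, z = sin φ).
The central angle between the endpoints is δ = arccos(p₁·p₂) ≈ 1.584 rad (90.7°).
Interpolate at f = 2/3 with slerp weights a = sin((1−f)δ)/sin δ ≈ 0.504, b = sin(fδ)/sin δ ≈ 0.870.
p = a·p₁ + b·p₂ ≈ (0.264, 0.339, 0.903); φ = arcsin(p_z) ≈ 64.56°, λ = atan2(p_y, p_x) ≈ 52.15°.

≈ (65°N, 52°E)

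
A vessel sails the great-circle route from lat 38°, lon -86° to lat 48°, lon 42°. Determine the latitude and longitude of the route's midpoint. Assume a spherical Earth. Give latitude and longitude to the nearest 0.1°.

≈ lat 64.5°, lon -31.5°

Write both endpoints as unit vectors p₁, p₂ with components (cos φ cos λ, cos φ sin λ, sin φ).
The central angle between the endpoints is δ = arccos(p₁·p₂) ≈ 1.438 rad (82.4°).
Interpolate at f = 1/2 with slerp weights a = sin((1−f)δ)/sin δ ≈ 0.664, b = sin(fδ)/sin δ ≈ 0.664.
p = a·p₁ + b·p₂ ≈ (0.367, -0.225, 0.903); φ = arcsin(p_z) ≈ 64.52°, λ = atan2(p_y, p_x) ≈ -31.50°.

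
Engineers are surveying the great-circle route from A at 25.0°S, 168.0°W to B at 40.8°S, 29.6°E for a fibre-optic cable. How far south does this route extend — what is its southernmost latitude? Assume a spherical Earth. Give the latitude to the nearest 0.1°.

≈ 77.1°S

The great circle lies in the plane with unit normal n̂ = (p₁ × p₂)/|p₁ × p₂|.
Here n̂_z ≈ -0.224; the vertex latitude is φ_max = arccos|n̂_z| ≈ 77.1°.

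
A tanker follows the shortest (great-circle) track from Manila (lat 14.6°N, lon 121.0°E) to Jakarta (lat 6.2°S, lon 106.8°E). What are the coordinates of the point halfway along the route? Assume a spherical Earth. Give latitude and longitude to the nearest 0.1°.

≈ lat 4.2°N, lon 113.8°E

Write both endpoints as unit vectors p₁, p₂ with components (cos φ cos λ, cos φ sin λ, sin φ).
The central angle between the endpoints is δ = arccos(p₁·p₂) ≈ 0.438 rad (25.1°).
Interpolate at f = 1/2 with slerp weights a = sin((1−f)δ)/sin δ ≈ 0.512, b = sin(fδ)/sin δ ≈ 0.512.
p = a·p₁ + b·p₂ ≈ (-0.403, 0.912, 0.074); φ = arcsin(p_z) ≈ 4.23°, λ = atan2(p_y, p_x) ≈ 113.80°.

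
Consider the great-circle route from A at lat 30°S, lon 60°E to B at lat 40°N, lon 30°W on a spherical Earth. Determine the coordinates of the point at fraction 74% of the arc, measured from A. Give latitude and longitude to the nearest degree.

≈ lat 25°N, lon 1°W

Write both endpoints as unit vectors p₁, p₂ with components (cos φ cos λ, cos φ sin λ, sin φ).
The central angle between the endpoints is δ = arccos(p₁·p₂) ≈ 1.898 rad (108.7°).
Interpolate at f = 0.74 with slerp weights a = sin((1−f)δ)/sin δ ≈ 0.500, b = sin(fδ)/sin δ ≈ 1.041.
p = a·p₁ + b·p₂ ≈ (0.908, -0.024, 0.419); φ = arcsin(p_z) ≈ 24.79°, λ = atan2(p_y, p_x) ≈ -1.50°.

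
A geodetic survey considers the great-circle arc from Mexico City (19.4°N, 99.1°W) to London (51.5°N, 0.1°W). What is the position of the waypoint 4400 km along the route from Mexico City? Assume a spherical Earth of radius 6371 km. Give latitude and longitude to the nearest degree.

Write both endpoints as unit vectors p₁, p₂ with components (cos φ cos λ, cos φ sin λ, sin φ).
The central angle between the endpoints is δ = arccos(p₁·p₂) ≈ 1.402 rad (80.3°). The total great-circle distance is δ·R ≈ 1.402 × 6371 ≈ 8931 km, so the target fraction is f = 4400/8931 ≈ 0.493.
Interpolate at f ≈ 0.493 with slerp weights a = sin((1−f)δ)/sin δ ≈ 0.662, b = sin(fδ)/sin δ ≈ 0.646.
p = a·p₁ + b·p₂ ≈ (0.303, -0.617, 0.726); φ = arcsin(p_z) ≈ 46.53°, λ = atan2(p_y, p_x) ≈ -63.83°.

≈ (47°N, 64°W)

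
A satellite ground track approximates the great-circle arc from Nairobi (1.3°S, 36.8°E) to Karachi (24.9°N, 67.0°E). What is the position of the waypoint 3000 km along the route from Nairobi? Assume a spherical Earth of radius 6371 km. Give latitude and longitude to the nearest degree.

≈ (17°N, 57°E)

Write both endpoints as unit vectors p₁, p₂ with components (cos φ cos λ, cos φ sin λ, sin φ).
The central angle between the endpoints is δ = arccos(p₁·p₂) ≈ 0.685 rad (39.3°). The total great-circle distance is δ·R ≈ 0.685 × 6371 ≈ 4367 km, so the target fraction is f = 3000/4367 ≈ 0.687.
Interpolate at f ≈ 0.687 with slerp weights a = sin((1−f)δ)/sin δ ≈ 0.336, b = sin(fδ)/sin δ ≈ 0.717.
p = a·p₁ + b·p₂ ≈ (0.523, 0.800, 0.294); φ = arcsin(p_z) ≈ 17.11°, λ = atan2(p_y, p_x) ≈ 56.81°.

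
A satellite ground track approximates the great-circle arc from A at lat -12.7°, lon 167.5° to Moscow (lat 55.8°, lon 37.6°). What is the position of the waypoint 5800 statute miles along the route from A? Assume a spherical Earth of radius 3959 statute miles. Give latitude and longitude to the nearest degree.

≈ lat 54°, lon 107°

Convert each endpoint to a unit vector on the sphere (x = cos φ cos λ, y = cos φ sin λ, z = sin φ).
The central angle between the endpoints is δ = arccos(p₁·p₂) ≈ 2.134 rad (122.2°). The total great-circle distance is δ·R ≈ 2.134 × 3959 ≈ 8447 mi, so the target fraction is f = 5800/8447 ≈ 0.687.
Interpolate at f ≈ 0.687 with slerp weights a = sin((1−f)δ)/sin δ ≈ 0.733, b = sin(fδ)/sin δ ≈ 1.176.
p = a·p₁ + b·p₂ ≈ (-0.174, 0.558, 0.811); φ = arcsin(p_z) ≈ 54.22°, λ = atan2(p_y, p_x) ≈ 107.36°.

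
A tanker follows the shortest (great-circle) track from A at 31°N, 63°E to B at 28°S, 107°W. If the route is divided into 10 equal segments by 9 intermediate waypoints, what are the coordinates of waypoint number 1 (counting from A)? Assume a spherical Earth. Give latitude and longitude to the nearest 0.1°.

Convert each endpoint to a unit vector on the sphere (x = cos φ cos λ, y = cos φ sin λ, z = sin φ).
The central angle between the endpoints is δ = arccos(p₁·p₂) ≈ 2.981 rad (170.8°).
Interpolate at f = 1/10 with slerp weights a = sin((1−f)δ)/sin δ ≈ 2.769, b = sin(fδ)/sin δ ≈ 1.837.
p = a·p₁ + b·p₂ ≈ (0.603, 0.564, 0.564); φ = arcsin(p_z) ≈ 34.32°, λ = atan2(p_y, p_x) ≈ 43.06°.

≈ 34.3°N, 43.1°E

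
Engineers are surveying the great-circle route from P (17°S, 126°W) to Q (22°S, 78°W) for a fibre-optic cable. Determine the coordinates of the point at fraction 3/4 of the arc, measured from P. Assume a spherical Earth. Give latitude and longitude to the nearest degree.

Convert each endpoint to a unit vector on the sphere (x = cos φ cos λ, y = cos φ sin λ, z = sin φ).
The central angle between the endpoints is δ = arccos(p₁·p₂) ≈ 0.791 rad (45.3°).
Interpolate at f = 3/4 with slerp weights a = sin((1−f)δ)/sin δ ≈ 0.276, b = sin(fδ)/sin δ ≈ 0.786.
p = a·p₁ + b·p₂ ≈ (-0.004, -0.927, -0.375); φ = arcsin(p_z) ≈ -22.05°, λ = atan2(p_y, p_x) ≈ -90.23°.

≈ (22°S, 90°W)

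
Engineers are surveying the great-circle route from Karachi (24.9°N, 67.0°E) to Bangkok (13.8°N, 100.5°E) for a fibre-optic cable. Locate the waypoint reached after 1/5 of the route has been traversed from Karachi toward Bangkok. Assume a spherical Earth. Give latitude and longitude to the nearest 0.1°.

≈ 23.2°N, 74.1°E

Convert each endpoint to a unit vector on the sphere (x = cos φ cos λ, y = cos φ sin λ, z = sin φ).
The central angle between the endpoints is δ = arccos(p₁·p₂) ≈ 0.583 rad (33.4°).
Interpolate at f = 1/5 with slerp weights a = sin((1−f)δ)/sin δ ≈ 0.817, b = sin(fδ)/sin δ ≈ 0.211.
p = a·p₁ + b·p₂ ≈ (0.252, 0.884, 0.394); φ = arcsin(p_z) ≈ 23.22°, λ = atan2(p_y, p_x) ≈ 74.08°.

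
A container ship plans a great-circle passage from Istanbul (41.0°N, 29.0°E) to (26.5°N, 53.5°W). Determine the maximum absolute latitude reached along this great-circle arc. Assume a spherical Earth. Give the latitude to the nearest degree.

The great circle lies in the plane with unit normal n̂ = (p₁ × p₂)/|p₁ × p₂|.
Here n̂_z ≈ -0.724; the vertex latitude is φ_max = arccos|n̂_z| ≈ 43.6°.
Check via Clairaut: cos φ_max = |cos φ₁| · sin C = cos(41.0°)·sin(73.7°) ≈ 0.724, again giving ≈ 43.6°.

≈ 44°N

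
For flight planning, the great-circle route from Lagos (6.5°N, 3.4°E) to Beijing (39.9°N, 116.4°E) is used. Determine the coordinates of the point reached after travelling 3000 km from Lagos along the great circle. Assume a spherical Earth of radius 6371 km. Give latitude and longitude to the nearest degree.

≈ (24°N, 25°E)

The haversine formula gives a central angle δ ≈ 1.798 rad (103.0°) between the endpoints. The total great-circle distance is δ·R ≈ 1.798 × 6371 ≈ 11455 km, so the target fraction is f = 3000/11455 ≈ 0.262.
Interpolate at f ≈ 0.262 with slerp weights a = sin((1−f)δ)/sin δ ≈ 0.996, b = sin(fδ)/sin δ ≈ 0.466.
p = a·p₁ + b·p₂ ≈ (0.829, 0.379, 0.411); φ = arcsin(p_z) ≈ 24.30°, λ = atan2(p_y, p_x) ≈ 24.55°.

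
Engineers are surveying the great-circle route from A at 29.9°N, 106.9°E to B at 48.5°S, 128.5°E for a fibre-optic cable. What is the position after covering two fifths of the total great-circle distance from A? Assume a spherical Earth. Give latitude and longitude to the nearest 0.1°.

Write both endpoints as unit vectors p₁, p₂ with components (cos φ cos λ, cos φ sin λ, sin φ).
The central angle between the endpoints is δ = arccos(p₁·p₂) ≈ 1.409 rad (80.8°).
Interpolate at f = 2/5 with slerp weights a = sin((1−f)δ)/sin δ ≈ 0.758, b = sin(fδ)/sin δ ≈ 0.541.
p = a·p₁ + b·p₂ ≈ (-0.414, 0.910, -0.028); φ = arcsin(p_z) ≈ -1.58°, λ = atan2(p_y, p_x) ≈ 114.49°.

≈ 1.6°S, 114.5°E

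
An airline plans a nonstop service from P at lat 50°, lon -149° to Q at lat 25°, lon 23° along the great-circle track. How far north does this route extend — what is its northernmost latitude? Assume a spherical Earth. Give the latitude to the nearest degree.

The great circle lies in the plane with unit normal n̂ = (p₁ × p₂)/|p₁ × p₂|.
Here n̂_z ≈ +0.084; the vertex latitude is φ_max = arccos|n̂_z| ≈ 85.2°.
Check via Clairaut: cos φ_max = |cos φ₁| · sin C = cos(50.0°)·sin(7.5°) ≈ 0.084, again giving ≈ 85.2°.

≈ 85°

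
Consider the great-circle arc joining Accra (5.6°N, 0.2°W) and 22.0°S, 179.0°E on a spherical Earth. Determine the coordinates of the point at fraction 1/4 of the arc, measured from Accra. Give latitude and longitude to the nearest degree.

Write both endpoints as unit vectors p₁, p₂ with components (cos φ cos λ, cos φ sin λ, sin φ).
The central angle between the endpoints is δ = arccos(p₁·p₂) ≈ 2.855 rad (163.6°).
Interpolate at f = 1/4 with slerp weights a = sin((1−f)δ)/sin δ ≈ 2.978, b = sin(fδ)/sin δ ≈ 2.316.
p = a·p₁ + b·p₂ ≈ (0.816, 0.027, -0.577); φ = arcsin(p_z) ≈ -35.25°, λ = atan2(p_y, p_x) ≈ 1.90°.

≈ 35°S, 2°E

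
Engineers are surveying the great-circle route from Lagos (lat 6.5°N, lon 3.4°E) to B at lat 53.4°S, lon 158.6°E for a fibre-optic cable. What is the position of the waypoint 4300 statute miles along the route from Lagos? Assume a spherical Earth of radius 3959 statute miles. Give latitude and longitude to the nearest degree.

≈ lat 51°S, lon 30°E

Convert each endpoint to a unit vector on the sphere (x = cos φ cos λ, y = cos φ sin λ, z = sin φ).
The central angle between the endpoints is δ = arccos(p₁·p₂) ≈ 2.251 rad (128.9°). The total great-circle distance is δ·R ≈ 2.251 × 3959 ≈ 8910 mi, so the target fraction is f = 4300/8910 ≈ 0.483.
Interpolate at f ≈ 0.483 with slerp weights a = sin((1−f)δ)/sin δ ≈ 1.181, b = sin(fδ)/sin δ ≈ 1.138.
p = a·p₁ + b·p₂ ≈ (0.540, 0.317, -0.780); φ = arcsin(p_z) ≈ -51.23°, λ = atan2(p_y, p_x) ≈ 30.43°.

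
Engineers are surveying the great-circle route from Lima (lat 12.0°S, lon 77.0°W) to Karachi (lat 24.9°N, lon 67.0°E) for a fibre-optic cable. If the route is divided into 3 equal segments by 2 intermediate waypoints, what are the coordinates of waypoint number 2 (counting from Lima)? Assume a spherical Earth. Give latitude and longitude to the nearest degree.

≈ lat 27°N, lon 13°E

From cos δ = sin φ₁ sin φ₂ + cos φ₁ cos φ₂ cos Δλ, the central angle is δ ≈ 2.507 rad (143.6°).
Interpolate at f = 2/3 with slerp weights a = sin((1−f)δ)/sin δ ≈ 1.251, b = sin(fδ)/sin δ ≈ 1.678.
p = a·p₁ + b·p₂ ≈ (0.870, 0.209, 0.446); φ = arcsin(p_z) ≈ 26.52°, λ = atan2(p_y, p_x) ≈ 13.49°.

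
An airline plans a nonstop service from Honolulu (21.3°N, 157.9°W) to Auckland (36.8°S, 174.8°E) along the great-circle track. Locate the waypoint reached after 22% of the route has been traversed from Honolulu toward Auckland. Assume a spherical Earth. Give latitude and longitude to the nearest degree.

Write both endpoints as unit vectors p₁, p₂ with components (cos φ cos λ, cos φ sin λ, sin φ).
The central angle between the endpoints is δ = arccos(p₁·p₂) ≈ 1.109 rad (63.6°).
Interpolate at f = 0.22 with slerp weights a = sin((1−f)δ)/sin δ ≈ 0.850, b = sin(fδ)/sin δ ≈ 0.270.
p = a·p₁ + b·p₂ ≈ (-0.949, -0.278, 0.147); φ = arcsin(p_z) ≈ 8.46°, λ = atan2(p_y, p_x) ≈ -163.65°.

≈ (8°N, 164°W)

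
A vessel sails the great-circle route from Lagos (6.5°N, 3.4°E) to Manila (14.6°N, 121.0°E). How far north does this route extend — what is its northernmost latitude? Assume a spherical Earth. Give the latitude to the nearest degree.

≈ 20°N

The great circle lies in the plane with unit normal n̂ = (p₁ × p₂)/|p₁ × p₂|.
Here n̂_z ≈ +0.937; the vertex latitude is φ_max = arccos|n̂_z| ≈ 20.4°.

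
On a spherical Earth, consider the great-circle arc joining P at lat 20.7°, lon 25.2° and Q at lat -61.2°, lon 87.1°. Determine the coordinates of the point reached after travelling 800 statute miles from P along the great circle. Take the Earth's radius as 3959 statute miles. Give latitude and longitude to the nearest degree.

≈ lat 10°, lon 30°

Write both endpoints as unit vectors p₁, p₂ with components (cos φ cos λ, cos φ sin λ, sin φ).
The central angle between the endpoints is δ = arccos(p₁·p₂) ≈ 1.668 rad (95.6°). The total great-circle distance is δ·R ≈ 1.668 × 3959 ≈ 6605 mi, so the target fraction is f = 800/6605 ≈ 0.121.
Interpolate at f ≈ 0.121 with slerp weights a = sin((1−f)δ)/sin δ ≈ 0.999, b = sin(fδ)/sin δ ≈ 0.202.
p = a·p₁ + b·p₂ ≈ (0.851, 0.495, 0.177); φ = arcsin(p_z) ≈ 10.17°, λ = atan2(p_y, p_x) ≈ 30.19°.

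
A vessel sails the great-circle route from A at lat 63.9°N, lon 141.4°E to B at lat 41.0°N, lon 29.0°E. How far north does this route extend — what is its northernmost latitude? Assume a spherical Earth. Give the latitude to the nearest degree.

≈ 70°N

The great circle lies in the plane with unit normal n̂ = (p₁ × p₂)/|p₁ × p₂|.
Here n̂_z ≈ -0.346; the vertex latitude is φ_max = arccos|n̂_z| ≈ 69.7°.
Check via Clairaut: cos φ_max = |cos φ₁| · sin C = cos(63.9°)·sin(51.9°) ≈ 0.346, again giving ≈ 69.7°.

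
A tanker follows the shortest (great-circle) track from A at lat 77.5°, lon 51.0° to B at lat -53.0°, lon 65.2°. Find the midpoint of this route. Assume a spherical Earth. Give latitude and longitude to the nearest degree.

The haversine formula gives a central angle δ ≈ 2.283 rad (130.8°) between the endpoints.
Interpolate at f = 1/2 with slerp weights a = sin((1−f)δ)/sin δ ≈ 1.201, b = sin(fδ)/sin δ ≈ 1.201.
p = a·p₁ + b·p₂ ≈ (0.467, 0.858, 0.213); φ = arcsin(p_z) ≈ 12.32°, λ = atan2(p_y, p_x) ≈ 61.46°.

≈ lat 12°, lon 61°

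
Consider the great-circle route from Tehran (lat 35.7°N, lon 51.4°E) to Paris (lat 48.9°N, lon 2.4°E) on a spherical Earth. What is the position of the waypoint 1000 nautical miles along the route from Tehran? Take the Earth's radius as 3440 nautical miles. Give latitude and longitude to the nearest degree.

Write both endpoints as unit vectors p₁, p₂ with components (cos φ cos λ, cos φ sin λ, sin φ).
The central angle between the endpoints is δ = arccos(p₁·p₂) ≈ 0.660 rad (37.8°). The total great-circle distance is δ·R ≈ 0.660 × 3440 ≈ 2271 nmi, so the target fraction is f = 1000/2271 ≈ 0.440.
Interpolate at f ≈ 0.440 with slerp weights a = sin((1−f)δ)/sin δ ≈ 0.589, b = sin(fδ)/sin δ ≈ 0.467.
p = a·p₁ + b·p₂ ≈ (0.605, 0.387, 0.696); φ = arcsin(p_z) ≈ 44.09°, λ = atan2(p_y, p_x) ≈ 32.56°.

≈ lat 44°N, lon 33°E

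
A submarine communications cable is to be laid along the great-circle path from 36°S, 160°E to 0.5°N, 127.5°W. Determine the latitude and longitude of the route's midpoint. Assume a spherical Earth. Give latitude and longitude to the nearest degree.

≈ 22°S, 159°W

From cos δ = sin φ₁ sin φ₂ + cos φ₁ cos φ₂ cos Δλ, the central angle is δ ≈ 1.330 rad (76.2°).
Interpolate at f = 1/2 with slerp weights a = sin((1−f)δ)/sin δ ≈ 0.635, b = sin(fδ)/sin δ ≈ 0.635.
p = a·p₁ + b·p₂ ≈ (-0.870, -0.328, -0.368); φ = arcsin(p_z) ≈ -21.59°, λ = atan2(p_y, p_x) ≈ -159.32°.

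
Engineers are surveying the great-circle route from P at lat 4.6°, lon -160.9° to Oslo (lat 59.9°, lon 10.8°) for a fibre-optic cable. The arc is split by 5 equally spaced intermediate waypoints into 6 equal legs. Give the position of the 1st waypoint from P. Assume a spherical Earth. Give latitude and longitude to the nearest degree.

≈ lat 24°, lon -159°

From cos δ = sin φ₁ sin φ₂ + cos φ₁ cos φ₂ cos Δλ, the central angle is δ ≈ 2.010 rad (115.2°).
Interpolate at f = 1/6 with slerp weights a = sin((1−f)δ)/sin δ ≈ 1.099, b = sin(fδ)/sin δ ≈ 0.363.
p = a·p₁ + b·p₂ ≈ (-0.856, -0.324, 0.402); φ = arcsin(p_z) ≈ 23.73°, λ = atan2(p_y, p_x) ≈ -159.25°.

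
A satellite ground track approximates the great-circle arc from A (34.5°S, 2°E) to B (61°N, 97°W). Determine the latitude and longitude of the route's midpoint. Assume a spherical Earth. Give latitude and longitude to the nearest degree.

≈ (19°N, 31°W)

From cos δ = sin φ₁ sin φ₂ + cos φ₁ cos φ₂ cos Δλ, the central angle is δ ≈ 2.163 rad (123.9°).
Interpolate at f = 1/2 with slerp weights a = sin((1−f)δ)/sin δ ≈ 1.063, b = sin(fδ)/sin δ ≈ 1.063.
p = a·p₁ + b·p₂ ≈ (0.813, -0.481, 0.328); φ = arcsin(p_z) ≈ 19.13°, λ = atan2(p_y, p_x) ≈ -30.62°.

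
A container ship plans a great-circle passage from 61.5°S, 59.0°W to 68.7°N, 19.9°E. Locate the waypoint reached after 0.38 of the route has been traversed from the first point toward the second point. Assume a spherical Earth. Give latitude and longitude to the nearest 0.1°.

≈ 11.7°S, 30.6°W

Write both endpoints as unit vectors p₁, p₂ with components (cos φ cos λ, cos φ sin λ, sin φ).
The central angle between the endpoints is δ = arccos(p₁·p₂) ≈ 2.474 rad (141.8°).
Interpolate at f = 0.38 with slerp weights a = sin((1−f)δ)/sin δ ≈ 1.614, b = sin(fδ)/sin δ ≈ 1.305.
p = a·p₁ + b·p₂ ≈ (0.842, -0.499, -0.203); φ = arcsin(p_z) ≈ -11.72°, λ = atan2(p_y, p_x) ≈ -30.64°.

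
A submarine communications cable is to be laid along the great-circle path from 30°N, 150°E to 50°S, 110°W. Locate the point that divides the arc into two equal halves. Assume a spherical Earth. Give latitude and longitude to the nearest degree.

≈ 15°S, 170°W

The haversine formula gives a central angle δ ≈ 2.071 rad (118.7°) between the endpoints.
Interpolate at f = 1/2 with slerp weights a = sin((1−f)δ)/sin δ ≈ 0.980, b = sin(fδ)/sin δ ≈ 0.980.
p = a·p₁ + b·p₂ ≈ (-0.951, -0.168, -0.261); φ = arcsin(p_z) ≈ -15.12°, λ = atan2(p_y, p_x) ≈ -170.00°.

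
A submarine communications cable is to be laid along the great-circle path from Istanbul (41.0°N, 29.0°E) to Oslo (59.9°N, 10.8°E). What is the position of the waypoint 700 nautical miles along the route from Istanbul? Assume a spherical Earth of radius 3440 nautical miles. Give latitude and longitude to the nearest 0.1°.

Write both endpoints as unit vectors p₁, p₂ with components (cos φ cos λ, cos φ sin λ, sin φ).
The central angle between the endpoints is δ = arccos(p₁·p₂) ≈ 0.384 rad (22.0°). The total great-circle distance is δ·R ≈ 0.384 × 3440 ≈ 1321 nmi, so the target fraction is f = 700/1321 ≈ 0.530.
Interpolate at f ≈ 0.530 with slerp weights a = sin((1−f)δ)/sin δ ≈ 0.479, b = sin(fδ)/sin δ ≈ 0.539.
p = a·p₁ + b·p₂ ≈ (0.582, 0.226, 0.781); φ = arcsin(p_z) ≈ 51.36°, λ = atan2(p_y, p_x) ≈ 21.22°.

≈ (51.4°N, 21.2°E)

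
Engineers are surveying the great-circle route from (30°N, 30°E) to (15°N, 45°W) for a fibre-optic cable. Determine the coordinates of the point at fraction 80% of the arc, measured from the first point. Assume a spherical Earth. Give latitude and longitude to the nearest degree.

From cos δ = sin φ₁ sin φ₂ + cos φ₁ cos φ₂ cos Δλ, the central angle is δ ≈ 1.218 rad (69.8°).
Interpolate at f = 0.80 with slerp weights a = sin((1−f)δ)/sin δ ≈ 0.257, b = sin(fδ)/sin δ ≈ 0.882.
p = a·p₁ + b·p₂ ≈ (0.795, -0.491, 0.357); φ = arcsin(p_z) ≈ 20.90°, λ = atan2(p_y, p_x) ≈ -31.70°.

≈ (21°N, 32°W)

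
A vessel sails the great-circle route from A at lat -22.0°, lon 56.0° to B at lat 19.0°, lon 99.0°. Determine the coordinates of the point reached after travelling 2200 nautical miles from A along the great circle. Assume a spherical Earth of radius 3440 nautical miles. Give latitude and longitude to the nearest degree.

≈ lat 4°, lon 83°

The haversine formula gives a central angle δ ≈ 1.025 rad (58.7°) between the endpoints. The total great-circle distance is δ·R ≈ 1.025 × 3440 ≈ 3526 nmi, so the target fraction is f = 2200/3526 ≈ 0.624.
Interpolate at f ≈ 0.624 with slerp weights a = sin((1−f)δ)/sin δ ≈ 0.440, b = sin(fδ)/sin δ ≈ 0.698.
p = a·p₁ + b·p₂ ≈ (0.125, 0.990, 0.063); φ = arcsin(p_z) ≈ 3.59°, λ = atan2(p_y, p_x) ≈ 82.82°.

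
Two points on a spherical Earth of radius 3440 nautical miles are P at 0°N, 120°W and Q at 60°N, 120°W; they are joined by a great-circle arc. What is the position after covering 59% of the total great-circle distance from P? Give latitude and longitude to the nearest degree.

Convert each endpoint to a unit vector on the sphere (x = cos φ cos λ, y = cos φ sin λ, z = sin φ).
The central angle between the endpoints is δ = arccos(p₁·p₂) ≈ 1.047 rad (60.0°).
Interpolate at f = 0.59 with slerp weights a = sin((1−f)δ)/sin δ ≈ 0.481, b = sin(fδ)/sin δ ≈ 0.669.
p = a·p₁ + b·p₂ ≈ (-0.408, -0.706, 0.579); φ = arcsin(p_z) ≈ 35.40°, λ = atan2(p_y, p_x) ≈ -120.00°.

≈ 35°N, 120°W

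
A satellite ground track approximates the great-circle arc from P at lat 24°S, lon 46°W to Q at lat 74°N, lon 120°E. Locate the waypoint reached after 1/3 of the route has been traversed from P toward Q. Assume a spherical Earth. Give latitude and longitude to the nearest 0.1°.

The haversine formula gives a central angle δ ≈ 2.259 rad (129.4°) between the endpoints.
Interpolate at f = 1/3 with slerp weights a = sin((1−f)δ)/sin δ ≈ 1.292, b = sin(fδ)/sin δ ≈ 0.886.
p = a·p₁ + b·p₂ ≈ (0.698, -0.638, 0.326); φ = arcsin(p_z) ≈ 19.01°, λ = atan2(p_y, p_x) ≈ -42.42°.

≈ lat 19.0°N, lon 42.4°W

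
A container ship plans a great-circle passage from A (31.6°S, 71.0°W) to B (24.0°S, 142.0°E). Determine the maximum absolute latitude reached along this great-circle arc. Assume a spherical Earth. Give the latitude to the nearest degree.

The great circle lies in the plane with unit normal n̂ = (p₁ × p₂)/|p₁ × p₂|.
Here n̂_z ≈ -0.472; the vertex latitude is φ_max = arccos|n̂_z| ≈ 61.9°.
Check via Clairaut: cos φ_max = |cos φ₁| · sin C = cos(31.6°)·sin(146.4°) ≈ 0.472, again giving ≈ 61.9°.

≈ 62°S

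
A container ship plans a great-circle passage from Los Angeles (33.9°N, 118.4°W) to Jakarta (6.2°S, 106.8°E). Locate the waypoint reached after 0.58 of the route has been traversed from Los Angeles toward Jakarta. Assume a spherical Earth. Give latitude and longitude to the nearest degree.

Convert each endpoint to a unit vector on the sphere (x = cos φ cos λ, y = cos φ sin λ, z = sin φ).
The central angle between the endpoints is δ = arccos(p₁·p₂) ≈ 2.267 rad (129.9°).
Interpolate at f = 0.58 with slerp weights a = sin((1−f)δ)/sin δ ≈ 1.062, b = sin(fδ)/sin δ ≈ 1.261.
p = a·p₁ + b·p₂ ≈ (-0.782, 0.425, 0.456); φ = arcsin(p_z) ≈ 27.15°, λ = atan2(p_y, p_x) ≈ 151.48°.

≈ 27°N, 151°E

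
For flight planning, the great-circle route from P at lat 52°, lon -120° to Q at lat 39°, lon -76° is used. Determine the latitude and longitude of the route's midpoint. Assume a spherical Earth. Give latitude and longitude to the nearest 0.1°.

≈ lat 47.6°, lon -95.3°

Convert each endpoint to a unit vector on the sphere (x = cos φ cos λ, y = cos φ sin λ, z = sin φ).
The central angle between the endpoints is δ = arccos(p₁·p₂) ≈ 0.573 rad (32.9°).
Interpolate at f = 1/2 with slerp weights a = sin((1−f)δ)/sin δ ≈ 0.521, b = sin(fδ)/sin δ ≈ 0.521.
p = a·p₁ + b·p₂ ≈ (-0.062, -0.671, 0.739); φ = arcsin(p_z) ≈ 47.63°, λ = atan2(p_y, p_x) ≈ -95.32°.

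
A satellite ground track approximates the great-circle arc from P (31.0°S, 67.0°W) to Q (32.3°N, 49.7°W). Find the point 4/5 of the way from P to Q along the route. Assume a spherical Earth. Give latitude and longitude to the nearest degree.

The haversine formula gives a central angle δ ≈ 1.141 rad (65.4°) between the endpoints.
Interpolate at f = 4/5 with slerp weights a = sin((1−f)δ)/sin δ ≈ 0.249, b = sin(fδ)/sin δ ≈ 0.870.
p = a·p₁ + b·p₂ ≈ (0.559, -0.757, 0.337); φ = arcsin(p_z) ≈ 19.69°, λ = atan2(p_y, p_x) ≈ -53.56°.

≈ (20°N, 54°W)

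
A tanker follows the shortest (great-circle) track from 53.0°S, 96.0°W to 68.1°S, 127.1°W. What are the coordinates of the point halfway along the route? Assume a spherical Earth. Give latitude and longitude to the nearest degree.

Write both endpoints as unit vectors p₁, p₂ with components (cos φ cos λ, cos φ sin λ, sin φ).
The central angle between the endpoints is δ = arccos(p₁·p₂) ≈ 0.368 rad (21.1°).
Interpolate at f = 1/2 with slerp weights a = sin((1−f)δ)/sin δ ≈ 0.509, b = sin(fδ)/sin δ ≈ 0.509.
p = a·p₁ + b·p₂ ≈ (-0.146, -0.456, -0.878); φ = arcsin(p_z) ≈ -61.40°, λ = atan2(p_y, p_x) ≈ -107.81°.

≈ 61°S, 108°W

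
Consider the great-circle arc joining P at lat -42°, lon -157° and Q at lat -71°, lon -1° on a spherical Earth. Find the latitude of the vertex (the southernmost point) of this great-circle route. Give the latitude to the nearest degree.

The great circle lies in the plane with unit normal n̂ = (p₁ × p₂)/|p₁ × p₂|.
Here n̂_z ≈ +0.108; the vertex latitude is φ_max = arccos|n̂_z| ≈ 83.8°.
Check via Clairaut: cos φ_max = |cos φ₁| · sin C = cos(42.0°)·sin(171.6°) ≈ 0.108, again giving ≈ 83.8°.

≈ -84°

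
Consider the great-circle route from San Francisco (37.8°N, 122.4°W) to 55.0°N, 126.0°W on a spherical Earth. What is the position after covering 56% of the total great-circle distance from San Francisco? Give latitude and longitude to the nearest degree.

The haversine formula gives a central angle δ ≈ 0.303 rad (17.4°) between the endpoints.
Interpolate at f = 0.56 with slerp weights a = sin((1−f)δ)/sin δ ≈ 0.445, b = sin(fδ)/sin δ ≈ 0.566.
p = a·p₁ + b·p₂ ≈ (-0.379, -0.560, 0.737); φ = arcsin(p_z) ≈ 47.45°, λ = atan2(p_y, p_x) ≈ -124.13°.

≈ 47°N, 124°W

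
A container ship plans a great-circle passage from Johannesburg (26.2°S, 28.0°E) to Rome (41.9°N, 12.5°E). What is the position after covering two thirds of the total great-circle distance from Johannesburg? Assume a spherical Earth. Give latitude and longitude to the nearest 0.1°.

Write both endpoints as unit vectors p₁, p₂ with components (cos φ cos λ, cos φ sin λ, sin φ).
The central angle between the endpoints is δ = arccos(p₁·p₂) ≈ 1.215 rad (69.6°).
Interpolate at f = 2/3 with slerp weights a = sin((1−f)δ)/sin δ ≈ 0.420, b = sin(fδ)/sin δ ≈ 0.773.
p = a·p₁ + b·p₂ ≈ (0.894, 0.302, 0.330); φ = arcsin(p_z) ≈ 19.29°, λ = atan2(p_y, p_x) ≈ 18.63°.

≈ 19.3°N, 18.6°E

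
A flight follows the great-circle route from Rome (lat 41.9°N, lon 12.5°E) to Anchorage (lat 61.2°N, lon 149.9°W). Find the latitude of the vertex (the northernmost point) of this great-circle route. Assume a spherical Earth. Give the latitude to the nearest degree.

The great circle lies in the plane with unit normal n̂ = (p₁ × p₂)/|p₁ × p₂|.
Here n̂_z ≈ -0.112; the vertex latitude is φ_max = arccos|n̂_z| ≈ 83.6°.

≈ 84°N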